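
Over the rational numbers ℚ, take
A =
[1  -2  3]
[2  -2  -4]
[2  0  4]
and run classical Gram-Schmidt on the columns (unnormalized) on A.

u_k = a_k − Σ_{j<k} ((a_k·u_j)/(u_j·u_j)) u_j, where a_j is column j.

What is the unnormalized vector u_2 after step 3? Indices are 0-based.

u_2 = (4, -4, 2)

Step 1: u_0 = a_0 = (1, 2, 2).
Step 2: u_1 = a_1 − (-2/3)·u_0 = (-4/3, -2/3, 4/3).
Step 3: u_2 = a_2 − (1/3)·u_0 − (1)·u_1 = (4, -4, 2).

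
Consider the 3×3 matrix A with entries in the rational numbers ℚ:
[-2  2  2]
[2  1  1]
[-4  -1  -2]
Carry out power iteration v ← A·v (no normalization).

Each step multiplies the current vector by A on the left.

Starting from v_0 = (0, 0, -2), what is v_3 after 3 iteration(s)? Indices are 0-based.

v_0 = (0, 0, -2).
v_1 = A·v_0 = (-4, -2, 4).
v_2 = A·v_1 = (12, -6, 10).
v_3 = A·v_2 = (-16, 28, -62).

v_3 = (-16, 28, -62)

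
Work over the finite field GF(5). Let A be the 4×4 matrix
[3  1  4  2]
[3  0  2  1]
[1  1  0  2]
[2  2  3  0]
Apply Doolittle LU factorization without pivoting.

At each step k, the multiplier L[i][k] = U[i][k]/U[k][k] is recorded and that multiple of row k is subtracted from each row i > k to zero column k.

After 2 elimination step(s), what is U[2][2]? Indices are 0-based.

U[2][2] = 4

[col 0] pivot 3
  R1 -= 1*R0 → (0, 4, 3, 4)  (L[1][0] := 1)
  R2 -= 2*R0 → (0, 4, 2, 3)  (L[2][0] := 2)
  R3 -= 4*R0 → (0, 3, 2, 2)  (L[3][0] := 4)
[col 1] pivot 4
  R2 -= 1*R1 → (0, 0, 4, 4)  (L[2][1] := 1)
  R3 -= 2*R1 → (0, 0, 1, 4)  (L[3][1] := 2)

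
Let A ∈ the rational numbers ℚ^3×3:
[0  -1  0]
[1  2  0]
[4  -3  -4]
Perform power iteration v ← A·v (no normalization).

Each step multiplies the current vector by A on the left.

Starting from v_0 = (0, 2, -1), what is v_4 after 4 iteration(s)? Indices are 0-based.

v_4 = (-8, 10, -104)

v_0 = (0, 2, -1).
v_1 = A·v_0 = (-2, 4, -2).
v_2 = A·v_1 = (-4, 6, -12).
v_3 = A·v_2 = (-6, 8, 14).
v_4 = A·v_3 = (-8, 10, -104).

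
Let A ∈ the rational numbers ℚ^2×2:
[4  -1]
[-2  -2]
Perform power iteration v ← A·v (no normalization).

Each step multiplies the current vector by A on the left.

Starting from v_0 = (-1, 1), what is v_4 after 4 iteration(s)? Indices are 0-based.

v_0 = (-1, 1).
v_1 = A·v_0 = (-5, 0).
v_2 = A·v_1 = (-20, 10).
v_3 = A·v_2 = (-90, 20).
v_4 = A·v_3 = (-380, 140).

v_4 = (-380, 140)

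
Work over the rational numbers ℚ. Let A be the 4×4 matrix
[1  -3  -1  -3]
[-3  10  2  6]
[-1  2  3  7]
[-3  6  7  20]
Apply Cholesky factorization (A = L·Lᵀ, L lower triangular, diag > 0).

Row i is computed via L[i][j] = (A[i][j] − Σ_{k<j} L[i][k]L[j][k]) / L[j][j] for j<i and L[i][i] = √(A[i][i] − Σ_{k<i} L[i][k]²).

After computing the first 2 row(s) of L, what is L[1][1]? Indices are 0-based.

Step 1: L[0][0] = √(1) = 1.
  L[1][0] = (-3) / L[0][0] = -3.
Step 2: L[1][1] = √(1) = 1.

L[1][1] = 1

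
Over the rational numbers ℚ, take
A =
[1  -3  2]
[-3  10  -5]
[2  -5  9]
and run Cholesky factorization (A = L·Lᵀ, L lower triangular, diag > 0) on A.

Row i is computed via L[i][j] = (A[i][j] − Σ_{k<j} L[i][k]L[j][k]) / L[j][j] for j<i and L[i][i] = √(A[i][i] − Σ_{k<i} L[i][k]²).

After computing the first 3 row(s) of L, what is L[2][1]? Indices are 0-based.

Step 1: L[0][0] = √(1) = 1.
  L[1][0] = (-3) / L[0][0] = -3.
Step 2: L[1][1] = √(1) = 1.
  L[2][0] = (2) / L[0][0] = 2.
  L[2][1] = (1) / L[1][1] = 1.
Step 3: L[2][2] = √(4) = 2.

L[2][1] = 1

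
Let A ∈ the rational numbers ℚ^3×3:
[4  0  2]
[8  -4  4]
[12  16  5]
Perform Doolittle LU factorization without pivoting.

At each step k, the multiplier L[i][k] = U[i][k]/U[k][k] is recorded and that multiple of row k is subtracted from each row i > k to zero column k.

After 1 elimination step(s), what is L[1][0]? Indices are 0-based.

L[1][0] = 2

Step 1: pivot at (0,0) is 4.
  row1 ← row1 − (2)·row0  ⇒  L[1][0]=2, U row1=(0, -4, 0)
  row2 ← row2 − (3)·row0  ⇒  L[2][0]=3, U row2=(0, 16, -1)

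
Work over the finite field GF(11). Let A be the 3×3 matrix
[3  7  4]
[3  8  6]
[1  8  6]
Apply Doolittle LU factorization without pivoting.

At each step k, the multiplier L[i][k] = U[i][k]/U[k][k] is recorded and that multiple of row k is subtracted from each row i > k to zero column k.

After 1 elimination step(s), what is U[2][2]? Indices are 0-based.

Step 1: pivot at (0,0) is 3.
  row1 ← row1 − (1)·row0  ⇒  L[1][0]=1, U row1=(0, 1, 2)
  row2 ← row2 − (4)·row0  ⇒  L[2][0]=4, U row2=(0, 2, 1)

U[2][2] = 1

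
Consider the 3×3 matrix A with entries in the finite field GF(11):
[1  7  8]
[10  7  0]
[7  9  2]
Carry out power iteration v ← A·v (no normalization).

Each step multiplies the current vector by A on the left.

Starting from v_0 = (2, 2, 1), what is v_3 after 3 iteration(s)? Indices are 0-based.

v_3 = (10, 7, 5)

v_0 = (2, 2, 1).
v_1 = A·v_0 = (2, 1, 1).
v_2 = A·v_1 = (6, 5, 3).
v_3 = A·v_2 = (10, 7, 5).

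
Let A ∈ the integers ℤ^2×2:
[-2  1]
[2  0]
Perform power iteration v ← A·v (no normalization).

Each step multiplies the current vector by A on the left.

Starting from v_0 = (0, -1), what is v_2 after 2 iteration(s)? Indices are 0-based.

v_0 = (0, -1).
v_1 = A·v_0 = (-1, 0).
v_2 = A·v_1 = (2, -2).

v_2 = (2, -2)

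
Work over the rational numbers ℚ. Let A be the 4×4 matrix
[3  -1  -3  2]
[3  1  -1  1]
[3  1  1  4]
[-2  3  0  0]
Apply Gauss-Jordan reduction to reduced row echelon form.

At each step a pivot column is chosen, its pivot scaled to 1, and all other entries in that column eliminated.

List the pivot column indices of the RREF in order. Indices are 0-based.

pivot(0,0)=3: scale R0 → (1, -1/3, -1, 2/3)
  clear (1,0): R1 −= (3)R0 → (0, 2, 2, -1)
  clear (2,0): R2 −= (3)R0 → (0, 2, 4, 2)
  clear (3,0): R3 −= (-2)R0 → (0, 7/3, -2, 4/3)
pivot(1,1)=2: scale R1 → (0, 1, 1, -1/2)
  clear (0,1): R0 −= (-1/3)R1 → (1, 0, -2/3, 1/2)
  clear (2,1): R2 −= (2)R1 → (0, 0, 2, 3)
  clear (3,1): R3 −= (7/3)R1 → (0, 0, -13/3, 5/2)
pivot(2,2)=2: scale R2 → (0, 0, 1, 3/2)
  clear (0,2): R0 −= (-2/3)R2 → (1, 0, 0, 3/2)
  clear (1,2): R1 −= (1)R2 → (0, 1, 0, -2)
  clear (3,2): R3 −= (-13/3)R2 → (0, 0, 0, 9)
pivot(3,3)=9: scale R3 → (0, 0, 0, 1)
  clear (0,3): R0 −= (3/2)R3 → (1, 0, 0, 0)
  clear (1,3): R1 −= (-2)R3 → (0, 1, 0, 0)
  clear (2,3): R2 −= (3/2)R3 → (0, 0, 1, 0)

pivot columns: 0, 1, 2, 3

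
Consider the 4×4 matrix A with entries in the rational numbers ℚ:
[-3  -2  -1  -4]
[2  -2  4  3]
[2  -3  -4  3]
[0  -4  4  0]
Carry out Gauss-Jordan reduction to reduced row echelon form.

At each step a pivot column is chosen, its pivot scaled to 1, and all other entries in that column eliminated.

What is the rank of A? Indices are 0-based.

rank = 4

[1] R0 /= -3  ⇒  (1, 2/3, 1/3, 4/3)
     R1 -= 2·R0  ⇒  (0, -10/3, 10/3, 1/3)
     R2 -= 2·R0  ⇒  (0, -13/3, -14/3, 1/3)
[2] R1 /= -10/3  ⇒  (0, 1, -1, -1/10)
     R0 -= 2/3·R1  ⇒  (1, 0, 1, 7/5)
     R2 -= -13/3·R1  ⇒  (0, 0, -9, -1/10)
     R3 -= -4·R1  ⇒  (0, 0, 0, -2/5)
[3] R2 /= -9  ⇒  (0, 0, 1, 1/90)
     R0 -= 1·R2  ⇒  (1, 0, 0, 25/18)
     R1 -= -1·R2  ⇒  (0, 1, 0, -4/45)
[4] R3 /= -2/5  ⇒  (0, 0, 0, 1)
     R0 -= 25/18·R3  ⇒  (1, 0, 0, 0)
     R1 -= -4/45·R3  ⇒  (0, 1, 0, 0)
     R2 -= 1/90·R3  ⇒  (0, 0, 1, 0)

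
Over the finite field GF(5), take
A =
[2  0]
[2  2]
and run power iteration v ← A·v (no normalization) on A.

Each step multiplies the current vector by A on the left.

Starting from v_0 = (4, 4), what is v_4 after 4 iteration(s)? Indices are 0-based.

v_0 = (4, 4).
v_1 = A·v_0 = (3, 1).
v_2 = A·v_1 = (1, 3).
v_3 = A·v_2 = (2, 3).
v_4 = A·v_3 = (4, 0).

v_4 = (4, 0)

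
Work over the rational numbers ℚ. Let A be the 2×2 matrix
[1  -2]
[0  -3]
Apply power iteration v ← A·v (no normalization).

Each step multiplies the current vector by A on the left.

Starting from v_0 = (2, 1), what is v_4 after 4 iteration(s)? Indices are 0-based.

v_0 = (2, 1).
v_1 = A·v_0 = (0, -3).
v_2 = A·v_1 = (6, 9).
v_3 = A·v_2 = (-12, -27).
v_4 = A·v_3 = (42, 81).

v_4 = (42, 81)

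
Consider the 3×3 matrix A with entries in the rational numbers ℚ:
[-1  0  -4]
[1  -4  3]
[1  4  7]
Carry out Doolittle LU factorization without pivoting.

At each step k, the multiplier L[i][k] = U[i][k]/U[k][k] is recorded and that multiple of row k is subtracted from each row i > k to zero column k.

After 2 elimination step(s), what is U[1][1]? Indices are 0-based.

U[1][1] = -4

Step 1: pivot at (0,0) is -1.
  row1 ← row1 − (-1)·row0  ⇒  L[1][0]=-1, U row1=(0, -4, -1)
  row2 ← row2 − (-1)·row0  ⇒  L[2][0]=-1, U row2=(0, 4, 3)
Step 2: pivot at (1,1) is -4.
  row2 ← row2 − (-1)·row1  ⇒  L[2][1]=-1, U row2=(0, 0, 2)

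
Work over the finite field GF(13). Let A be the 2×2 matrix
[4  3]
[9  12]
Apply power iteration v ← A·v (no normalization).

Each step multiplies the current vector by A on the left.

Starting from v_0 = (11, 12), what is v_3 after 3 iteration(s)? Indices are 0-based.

v_0 = (11, 12).
v_1 = A·v_0 = (2, 9).
v_2 = A·v_1 = (9, 9).
v_3 = A·v_2 = (11, 7).

v_3 = (11, 7)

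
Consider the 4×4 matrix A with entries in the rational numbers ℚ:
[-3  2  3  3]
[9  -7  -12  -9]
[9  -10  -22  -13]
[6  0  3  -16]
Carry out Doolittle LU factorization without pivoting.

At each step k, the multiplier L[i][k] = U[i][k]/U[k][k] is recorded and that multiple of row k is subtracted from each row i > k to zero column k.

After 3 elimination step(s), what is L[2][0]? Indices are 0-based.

L[2][0] = -3

Step 1: pivot at (0,0) is -3.
  row1 ← row1 − (-3)·row0  ⇒  L[1][0]=-3, U row1=(0, -1, -3, 0)
  row2 ← row2 − (-3)·row0  ⇒  L[2][0]=-3, U row2=(0, -4, -13, -4)
  row3 ← row3 − (-2)·row0  ⇒  L[3][0]=-2, U row3=(0, 4, 9, -10)
Step 2: pivot at (1,1) is -1.
  row2 ← row2 − (4)·row1  ⇒  L[2][1]=4, U row2=(0, 0, -1, -4)
  row3 ← row3 − (-4)·row1  ⇒  L[3][1]=-4, U row3=(0, 0, -3, -10)
Step 3: pivot at (2,2) is -1.
  row3 ← row3 − (3)·row2  ⇒  L[3][2]=3, U row3=(0, 0, 0, 2)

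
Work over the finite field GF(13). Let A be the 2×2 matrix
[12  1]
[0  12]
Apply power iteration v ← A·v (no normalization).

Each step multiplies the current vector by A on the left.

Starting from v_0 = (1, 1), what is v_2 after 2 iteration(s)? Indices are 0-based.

v_2 = (12, 1)

v_0 = (1, 1).
v_1 = A·v_0 = (0, 12).
v_2 = A·v_1 = (12, 1).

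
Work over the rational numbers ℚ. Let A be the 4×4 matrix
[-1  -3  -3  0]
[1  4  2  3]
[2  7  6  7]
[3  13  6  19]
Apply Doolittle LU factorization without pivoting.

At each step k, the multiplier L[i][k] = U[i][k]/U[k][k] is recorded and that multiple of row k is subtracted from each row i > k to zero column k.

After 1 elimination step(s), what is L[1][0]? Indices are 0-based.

L[1][0] = -1

Step 1: pivot at (0,0) is -1.
  row1 ← row1 − (-1)·row0  ⇒  L[1][0]=-1, U row1=(0, 1, -1, 3)
  row2 ← row2 − (-2)·row0  ⇒  L[2][0]=-2, U row2=(0, 1, 0, 7)
  row3 ← row3 − (-3)·row0  ⇒  L[3][0]=-3, U row3=(0, 4, -3, 19)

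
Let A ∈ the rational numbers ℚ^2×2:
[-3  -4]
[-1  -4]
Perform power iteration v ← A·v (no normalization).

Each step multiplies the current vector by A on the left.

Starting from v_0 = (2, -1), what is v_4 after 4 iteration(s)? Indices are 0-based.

v_4 = (-194, -134)

v_0 = (2, -1).
v_1 = A·v_0 = (-2, 2).
v_2 = A·v_1 = (-2, -6).
v_3 = A·v_2 = (30, 26).
v_4 = A·v_3 = (-194, -134).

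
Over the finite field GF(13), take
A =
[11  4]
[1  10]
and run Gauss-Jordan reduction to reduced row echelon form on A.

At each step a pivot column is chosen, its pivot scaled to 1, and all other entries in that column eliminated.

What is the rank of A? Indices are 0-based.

rank = 2

[1] R0 /= 11  ⇒  (1, 11)
     R1 -= 1·R0  ⇒  (0, 12)
[2] R1 /= 12  ⇒  (0, 1)
     R0 -= 11·R1  ⇒  (1, 0)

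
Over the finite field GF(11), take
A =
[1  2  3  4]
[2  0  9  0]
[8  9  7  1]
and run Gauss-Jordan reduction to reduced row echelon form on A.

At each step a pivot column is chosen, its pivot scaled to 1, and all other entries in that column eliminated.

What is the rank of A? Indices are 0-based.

[1] R0 /= 1  ⇒  (1, 2, 3, 4)
     R1 -= 2·R0  ⇒  (0, 7, 3, 3)
     R2 -= 8·R0  ⇒  (0, 4, 5, 2)
[2] R1 /= 7  ⇒  (0, 1, 2, 2)
     R0 -= 2·R1  ⇒  (1, 0, 10, 0)
     R2 -= 4·R1  ⇒  (0, 0, 8, 5)
[3] R2 /= 8  ⇒  (0, 0, 1, 2)
     R0 -= 10·R2  ⇒  (1, 0, 0, 2)
     R1 -= 2·R2  ⇒  (0, 1, 0, 9)

rank = 3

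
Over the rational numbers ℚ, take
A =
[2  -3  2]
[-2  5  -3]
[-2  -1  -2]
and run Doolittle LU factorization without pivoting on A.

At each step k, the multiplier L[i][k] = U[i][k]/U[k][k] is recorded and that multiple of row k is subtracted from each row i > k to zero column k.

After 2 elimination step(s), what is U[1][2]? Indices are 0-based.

Step 1: pivot at (0,0) is 2.
  row1 ← row1 − (-1)·row0  ⇒  L[1][0]=-1, U row1=(0, 2, -1)
  row2 ← row2 − (-1)·row0  ⇒  L[2][0]=-1, U row2=(0, -4, 0)
Step 2: pivot at (1,1) is 2.
  row2 ← row2 − (-2)·row1  ⇒  L[2][1]=-2, U row2=(0, 0, -2)

U[1][2] = -1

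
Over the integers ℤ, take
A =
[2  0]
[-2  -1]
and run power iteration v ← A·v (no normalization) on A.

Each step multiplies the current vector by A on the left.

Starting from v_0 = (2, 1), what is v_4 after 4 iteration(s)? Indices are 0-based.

v_4 = (32, -19)

v_0 = (2, 1).
v_1 = A·v_0 = (4, -5).
v_2 = A·v_1 = (8, -3).
v_3 = A·v_2 = (16, -13).
v_4 = A·v_3 = (32, -19).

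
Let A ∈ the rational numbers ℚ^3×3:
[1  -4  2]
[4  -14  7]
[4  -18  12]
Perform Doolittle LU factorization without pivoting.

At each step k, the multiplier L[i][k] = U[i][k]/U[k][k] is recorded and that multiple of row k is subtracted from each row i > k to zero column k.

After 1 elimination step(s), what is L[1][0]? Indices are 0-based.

L[1][0] = 4

Step 1: pivot at (0,0) is 1.
  row1 ← row1 − (4)·row0  ⇒  L[1][0]=4, U row1=(0, 2, -1)
  row2 ← row2 − (4)·row0  ⇒  L[2][0]=4, U row2=(0, -2, 4)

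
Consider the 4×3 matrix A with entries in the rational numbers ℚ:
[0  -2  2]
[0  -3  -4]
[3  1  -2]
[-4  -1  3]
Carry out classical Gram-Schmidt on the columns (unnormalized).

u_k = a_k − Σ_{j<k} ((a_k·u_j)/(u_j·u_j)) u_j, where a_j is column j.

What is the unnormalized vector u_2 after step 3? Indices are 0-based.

u_2 = (527/163, -701/326, 10/163, 15/326)

Step 1: u_0 = a_0 = (0, 0, 3, -4).
Step 2: u_1 = a_1 − (7/25)·u_0 = (-2, -3, 4/25, 3/25).
Step 3: u_2 = a_2 − (-18/25)·u_0 − (201/326)·u_1 = (527/163, -701/326, 10/163, 15/326).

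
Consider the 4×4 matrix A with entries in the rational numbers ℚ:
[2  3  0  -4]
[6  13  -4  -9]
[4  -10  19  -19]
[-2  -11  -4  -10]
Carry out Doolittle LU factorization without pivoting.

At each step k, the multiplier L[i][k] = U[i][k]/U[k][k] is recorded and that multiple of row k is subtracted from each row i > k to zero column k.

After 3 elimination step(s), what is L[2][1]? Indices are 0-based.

L[2][1] = -4

Step 1: pivot at (0,0) is 2.
  row1 ← row1 − (3)·row0  ⇒  L[1][0]=3, U row1=(0, 4, -4, 3)
  row2 ← row2 − (2)·row0  ⇒  L[2][0]=2, U row2=(0, -16, 19, -11)
  row3 ← row3 − (-1)·row0  ⇒  L[3][0]=-1, U row3=(0, -8, -4, -14)
Step 2: pivot at (1,1) is 4.
  row2 ← row2 − (-4)·row1  ⇒  L[2][1]=-4, U row2=(0, 0, 3, 1)
  row3 ← row3 − (-2)·row1  ⇒  L[3][1]=-2, U row3=(0, 0, -12, -8)
Step 3: pivot at (2,2) is 3.
  row3 ← row3 − (-4)·row2  ⇒  L[3][2]=-4, U row3=(0, 0, 0, -4)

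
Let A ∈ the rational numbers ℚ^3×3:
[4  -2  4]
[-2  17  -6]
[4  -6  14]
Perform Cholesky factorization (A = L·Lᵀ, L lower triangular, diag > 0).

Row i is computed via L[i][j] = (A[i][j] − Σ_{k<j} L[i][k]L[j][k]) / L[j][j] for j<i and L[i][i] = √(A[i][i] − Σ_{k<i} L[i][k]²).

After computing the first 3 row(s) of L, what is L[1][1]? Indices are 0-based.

Step 1: L[0][0] = √(4) = 2.
  L[1][0] = (-2) / L[0][0] = -1.
Step 2: L[1][1] = √(16) = 4.
  L[2][0] = (4) / L[0][0] = 2.
  L[2][1] = (-4) / L[1][1] = -1.
Step 3: L[2][2] = √(9) = 3.

L[1][1] = 4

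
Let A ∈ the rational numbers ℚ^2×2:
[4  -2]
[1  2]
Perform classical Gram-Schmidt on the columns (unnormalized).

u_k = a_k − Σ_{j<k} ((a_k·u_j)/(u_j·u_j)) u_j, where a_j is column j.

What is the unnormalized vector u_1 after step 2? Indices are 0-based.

u_1 = (-10/17, 40/17)

Step 1: u_0 = a_0 = (4, 1).
Step 2: u_1 = a_1 − (-6/17)·u_0 = (-10/17, 40/17).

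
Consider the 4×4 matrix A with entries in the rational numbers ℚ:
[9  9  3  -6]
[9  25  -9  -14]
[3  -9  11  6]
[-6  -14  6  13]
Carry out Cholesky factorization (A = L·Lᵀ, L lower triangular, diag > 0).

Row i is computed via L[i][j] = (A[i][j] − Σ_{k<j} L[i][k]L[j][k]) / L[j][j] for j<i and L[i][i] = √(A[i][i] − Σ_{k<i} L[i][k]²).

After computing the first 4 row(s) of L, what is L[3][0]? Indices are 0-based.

Step 1: L[0][0] = √(9) = 3.
  L[1][0] = (9) / L[0][0] = 3.
Step 2: L[1][1] = √(16) = 4.
  L[2][0] = (3) / L[0][0] = 1.
  L[2][1] = (-12) / L[1][1] = -3.
Step 3: L[2][2] = √(1) = 1.
  L[3][0] = (-6) / L[0][0] = -2.
  L[3][1] = (-8) / L[1][1] = -2.
  L[3][2] = (2) / L[2][2] = 2.
Step 4: L[3][3] = √(1) = 1.

L[3][0] = -2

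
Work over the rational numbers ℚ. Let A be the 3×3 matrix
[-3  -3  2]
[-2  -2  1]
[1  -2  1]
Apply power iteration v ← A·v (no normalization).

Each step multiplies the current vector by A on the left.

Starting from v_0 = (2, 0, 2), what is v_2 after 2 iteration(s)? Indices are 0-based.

v_2 = (20, 12, 6)

v_0 = (2, 0, 2).
v_1 = A·v_0 = (-2, -2, 4).
v_2 = A·v_1 = (20, 12, 6).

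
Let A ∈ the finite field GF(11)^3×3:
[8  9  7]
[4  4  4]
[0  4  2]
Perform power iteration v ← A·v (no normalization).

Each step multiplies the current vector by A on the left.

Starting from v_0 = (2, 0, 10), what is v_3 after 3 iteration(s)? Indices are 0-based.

v_3 = (0, 6, 2)

v_0 = (2, 0, 10).
v_1 = A·v_0 = (9, 4, 9).
v_2 = A·v_1 = (6, 0, 1).
v_3 = A·v_2 = (0, 6, 2).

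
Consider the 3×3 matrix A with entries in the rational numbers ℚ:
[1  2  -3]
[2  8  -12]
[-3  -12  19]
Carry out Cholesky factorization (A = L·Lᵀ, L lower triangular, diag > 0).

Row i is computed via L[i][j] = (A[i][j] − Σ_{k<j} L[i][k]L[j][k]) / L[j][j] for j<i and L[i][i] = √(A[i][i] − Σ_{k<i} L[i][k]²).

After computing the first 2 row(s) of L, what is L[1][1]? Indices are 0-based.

Step 1: L[0][0] = √(1) = 1.
  L[1][0] = (2) / L[0][0] = 2.
Step 2: L[1][1] = √(4) = 2.

L[1][1] = 2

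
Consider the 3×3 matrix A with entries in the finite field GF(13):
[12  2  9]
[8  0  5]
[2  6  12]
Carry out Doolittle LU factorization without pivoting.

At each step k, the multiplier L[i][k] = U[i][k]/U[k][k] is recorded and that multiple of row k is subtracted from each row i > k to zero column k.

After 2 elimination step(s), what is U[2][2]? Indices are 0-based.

[col 0] pivot 12
  R1 -= 5*R0 → (0, 3, 12)  (L[1][0] := 5)
  R2 -= 11*R0 → (0, 10, 4)  (L[2][0] := 11)
[col 1] pivot 3
  R2 -= 12*R1 → (0, 0, 3)  (L[2][1] := 12)

U[2][2] = 3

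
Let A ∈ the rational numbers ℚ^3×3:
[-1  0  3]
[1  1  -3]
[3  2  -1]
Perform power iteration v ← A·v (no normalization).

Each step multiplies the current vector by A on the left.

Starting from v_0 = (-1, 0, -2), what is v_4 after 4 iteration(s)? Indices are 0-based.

v_4 = (62, -45, -24)

v_0 = (-1, 0, -2).
v_1 = A·v_0 = (-5, 5, -1).
v_2 = A·v_1 = (2, 3, -4).
v_3 = A·v_2 = (-14, 17, 16).
v_4 = A·v_3 = (62, -45, -24).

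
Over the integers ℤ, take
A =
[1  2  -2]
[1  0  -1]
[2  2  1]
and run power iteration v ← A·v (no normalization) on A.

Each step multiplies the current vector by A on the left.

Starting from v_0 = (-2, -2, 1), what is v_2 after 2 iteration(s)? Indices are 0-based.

v_0 = (-2, -2, 1).
v_1 = A·v_0 = (-8, -3, -7).
v_2 = A·v_1 = (0, -1, -29).

v_2 = (0, -1, -29)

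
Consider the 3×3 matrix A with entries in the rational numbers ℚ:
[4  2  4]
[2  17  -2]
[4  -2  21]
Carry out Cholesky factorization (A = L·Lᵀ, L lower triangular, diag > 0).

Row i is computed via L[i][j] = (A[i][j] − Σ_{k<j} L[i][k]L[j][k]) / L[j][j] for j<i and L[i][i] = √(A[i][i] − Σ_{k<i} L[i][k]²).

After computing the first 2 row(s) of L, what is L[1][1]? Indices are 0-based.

Step 1: L[0][0] = √(4) = 2.
  L[1][0] = (2) / L[0][0] = 1.
Step 2: L[1][1] = √(16) = 4.

L[1][1] = 4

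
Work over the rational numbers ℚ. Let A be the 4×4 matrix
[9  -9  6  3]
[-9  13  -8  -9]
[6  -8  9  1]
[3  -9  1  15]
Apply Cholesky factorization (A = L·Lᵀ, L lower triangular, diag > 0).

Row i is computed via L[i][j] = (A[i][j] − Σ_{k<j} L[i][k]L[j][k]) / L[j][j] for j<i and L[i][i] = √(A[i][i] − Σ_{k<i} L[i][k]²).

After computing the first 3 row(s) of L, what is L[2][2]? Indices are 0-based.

L[2][2] = 2

Step 1: L[0][0] = √(9) = 3.
  L[1][0] = (-9) / L[0][0] = -3.
Step 2: L[1][1] = √(4) = 2.
  L[2][0] = (6) / L[0][0] = 2.
  L[2][1] = (-2) / L[1][1] = -1.
Step 3: L[2][2] = √(4) = 2.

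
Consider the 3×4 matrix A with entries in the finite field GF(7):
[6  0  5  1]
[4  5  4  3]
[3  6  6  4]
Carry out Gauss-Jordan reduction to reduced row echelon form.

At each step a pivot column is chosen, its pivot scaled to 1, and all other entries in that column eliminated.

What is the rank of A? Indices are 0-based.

step 1: normalize row 0 (÷6) = (1, 0, 2, 6)
  row 1: subtract 4×row0 = (0, 5, 3, 0)
  row 2: subtract 3×row0 = (0, 6, 0, 0)
step 2: normalize row 1 (÷5) = (0, 1, 2, 0)
  row 2: subtract 6×row1 = (0, 0, 2, 0)
step 3: normalize row 2 (÷2) = (0, 0, 1, 0)
  row 0: subtract 2×row2 = (1, 0, 0, 6)
  row 1: subtract 2×row2 = (0, 1, 0, 0)

rank = 3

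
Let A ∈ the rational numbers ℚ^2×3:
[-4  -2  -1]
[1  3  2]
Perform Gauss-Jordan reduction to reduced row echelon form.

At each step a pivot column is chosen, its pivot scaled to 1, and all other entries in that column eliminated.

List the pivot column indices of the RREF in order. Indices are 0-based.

pivot columns: 0, 1

pivot(0,0)=-4: scale R0 → (1, 1/2, 1/4)
  clear (1,0): R1 −= (1)R0 → (0, 5/2, 7/4)
pivot(1,1)=5/2: scale R1 → (0, 1, 7/10)
  clear (0,1): R0 −= (1/2)R1 → (1, 0, -1/10)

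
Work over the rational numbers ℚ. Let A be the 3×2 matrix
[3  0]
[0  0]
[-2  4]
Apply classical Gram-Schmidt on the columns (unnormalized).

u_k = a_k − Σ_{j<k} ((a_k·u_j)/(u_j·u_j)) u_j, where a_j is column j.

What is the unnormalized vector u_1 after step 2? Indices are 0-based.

u_1 = (24/13, 0, 36/13)

Step 1: u_0 = a_0 = (3, 0, -2).
Step 2: u_1 = a_1 − (-8/13)·u_0 = (24/13, 0, 36/13).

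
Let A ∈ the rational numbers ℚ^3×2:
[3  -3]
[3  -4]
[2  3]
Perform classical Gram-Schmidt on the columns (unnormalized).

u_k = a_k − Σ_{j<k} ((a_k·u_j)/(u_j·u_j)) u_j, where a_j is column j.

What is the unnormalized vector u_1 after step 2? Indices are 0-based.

Step 1: u_0 = a_0 = (3, 3, 2).
Step 2: u_1 = a_1 − (-15/22)·u_0 = (-21/22, -43/22, 48/11).

u_1 = (-21/22, -43/22, 48/11)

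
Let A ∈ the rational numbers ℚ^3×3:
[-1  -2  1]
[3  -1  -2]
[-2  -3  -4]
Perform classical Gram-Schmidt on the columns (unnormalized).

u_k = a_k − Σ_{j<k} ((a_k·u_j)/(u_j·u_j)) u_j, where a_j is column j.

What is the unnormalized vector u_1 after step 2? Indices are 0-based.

u_1 = (-23/14, -29/14, -16/7)

Step 1: u_0 = a_0 = (-1, 3, -2).
Step 2: u_1 = a_1 − (5/14)·u_0 = (-23/14, -29/14, -16/7).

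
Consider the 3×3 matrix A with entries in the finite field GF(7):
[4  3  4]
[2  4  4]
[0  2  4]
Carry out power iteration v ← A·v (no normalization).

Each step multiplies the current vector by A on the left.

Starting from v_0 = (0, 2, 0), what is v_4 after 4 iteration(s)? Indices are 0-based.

v_4 = (4, 2, 3)

v_0 = (0, 2, 0).
v_1 = A·v_0 = (6, 1, 4).
v_2 = A·v_1 = (1, 4, 4).
v_3 = A·v_2 = (4, 6, 3).
v_4 = A·v_3 = (4, 2, 3).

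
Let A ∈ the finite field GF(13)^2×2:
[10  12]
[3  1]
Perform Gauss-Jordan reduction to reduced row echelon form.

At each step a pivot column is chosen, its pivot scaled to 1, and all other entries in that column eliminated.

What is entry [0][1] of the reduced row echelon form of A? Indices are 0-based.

M[0][1] = 9

step 1: normalize row 0 (÷10) = (1, 9)
  row 1: subtract 3×row0 = (0, 0)
skip col 1 (zero from row 1)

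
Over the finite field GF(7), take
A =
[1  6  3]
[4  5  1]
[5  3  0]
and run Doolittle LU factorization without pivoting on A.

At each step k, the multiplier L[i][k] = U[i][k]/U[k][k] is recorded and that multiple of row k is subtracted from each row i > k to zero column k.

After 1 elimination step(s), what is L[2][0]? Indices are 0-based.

[col 0] pivot 1
  R1 -= 4*R0 → (0, 2, 3)  (L[1][0] := 4)
  R2 -= 5*R0 → (0, 1, 6)  (L[2][0] := 5)

L[2][0] = 5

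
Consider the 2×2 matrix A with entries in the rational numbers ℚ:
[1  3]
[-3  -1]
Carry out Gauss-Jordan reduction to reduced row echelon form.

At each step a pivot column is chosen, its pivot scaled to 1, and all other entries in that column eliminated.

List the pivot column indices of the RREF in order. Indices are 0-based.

pivot(0,0)=1: scale R0 → (1, 3)
  clear (1,0): R1 −= (-3)R0 → (0, 8)
pivot(1,1)=8: scale R1 → (0, 1)
  clear (0,1): R0 −= (3)R1 → (1, 0)

pivot columns: 0, 1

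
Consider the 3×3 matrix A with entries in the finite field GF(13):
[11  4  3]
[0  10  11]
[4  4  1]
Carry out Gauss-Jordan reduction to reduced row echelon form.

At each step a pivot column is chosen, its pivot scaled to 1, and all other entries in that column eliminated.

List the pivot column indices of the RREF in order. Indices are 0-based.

pivot columns: 0, 1, 2

pivot(0,0)=11: scale R0 → (1, 11, 5)
  clear (2,0): R2 −= (4)R0 → (0, 12, 7)
pivot(1,1)=10: scale R1 → (0, 1, 5)
  clear (0,1): R0 −= (11)R1 → (1, 0, 2)
  clear (2,1): R2 −= (12)R1 → (0, 0, 12)
pivot(2,2)=12: scale R2 → (0, 0, 1)
  clear (0,2): R0 −= (2)R2 → (1, 0, 0)
  clear (1,2): R1 −= (5)R2 → (0, 1, 0)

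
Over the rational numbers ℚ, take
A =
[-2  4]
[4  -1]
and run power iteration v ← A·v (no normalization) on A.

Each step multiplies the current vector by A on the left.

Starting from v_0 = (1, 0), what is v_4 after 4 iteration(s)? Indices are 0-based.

v_0 = (1, 0).
v_1 = A·v_0 = (-2, 4).
v_2 = A·v_1 = (20, -12).
v_3 = A·v_2 = (-88, 92).
v_4 = A·v_3 = (544, -444).

v_4 = (544, -444)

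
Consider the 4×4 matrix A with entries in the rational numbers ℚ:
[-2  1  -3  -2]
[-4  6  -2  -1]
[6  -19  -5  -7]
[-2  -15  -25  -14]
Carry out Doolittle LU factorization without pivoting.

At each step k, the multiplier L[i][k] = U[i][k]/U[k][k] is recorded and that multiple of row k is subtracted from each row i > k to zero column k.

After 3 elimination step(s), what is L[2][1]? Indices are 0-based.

L[2][1] = -4

[col 0] pivot -2
  R1 -= 2*R0 → (0, 4, 4, 3)  (L[1][0] := 2)
  R2 -= -3*R0 → (0, -16, -14, -13)  (L[2][0] := -3)
  R3 -= 1*R0 → (0, -16, -22, -12)  (L[3][0] := 1)
[col 1] pivot 4
  R2 -= -4*R1 → (0, 0, 2, -1)  (L[2][1] := -4)
  R3 -= -4*R1 → (0, 0, -6, 0)  (L[3][1] := -4)
[col 2] pivot 2
  R3 -= -3*R2 → (0, 0, 0, -3)  (L[3][2] := -3)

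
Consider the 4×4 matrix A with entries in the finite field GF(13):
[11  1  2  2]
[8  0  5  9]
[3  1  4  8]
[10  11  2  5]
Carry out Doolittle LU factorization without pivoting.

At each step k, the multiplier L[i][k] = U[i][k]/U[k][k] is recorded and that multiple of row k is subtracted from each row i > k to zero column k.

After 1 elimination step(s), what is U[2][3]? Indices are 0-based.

Step 1: pivot at (0,0) is 11.
  row1 ← row1 − (9)·row0  ⇒  L[1][0]=9, U row1=(0, 4, 0, 4)
  row2 ← row2 − (5)·row0  ⇒  L[2][0]=5, U row2=(0, 9, 7, 11)
  row3 ← row3 − (8)·row0  ⇒  L[3][0]=8, U row3=(0, 3, 12, 2)

U[2][3] = 11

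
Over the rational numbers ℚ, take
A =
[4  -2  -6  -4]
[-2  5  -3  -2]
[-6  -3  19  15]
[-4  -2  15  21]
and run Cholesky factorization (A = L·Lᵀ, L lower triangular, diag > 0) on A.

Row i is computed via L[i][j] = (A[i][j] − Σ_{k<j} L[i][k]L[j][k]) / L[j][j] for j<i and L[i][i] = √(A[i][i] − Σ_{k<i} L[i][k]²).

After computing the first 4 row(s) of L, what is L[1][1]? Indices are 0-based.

L[1][1] = 2

Step 1: L[0][0] = √(4) = 2.
  L[1][0] = (-2) / L[0][0] = -1.
Step 2: L[1][1] = √(4) = 2.
  L[2][0] = (-6) / L[0][0] = -3.
  L[2][1] = (-6) / L[1][1] = -3.
Step 3: L[2][2] = √(1) = 1.
  L[3][0] = (-4) / L[0][0] = -2.
  L[3][1] = (-4) / L[1][1] = -2.
  L[3][2] = (3) / L[2][2] = 3.
Step 4: L[3][3] = √(4) = 2.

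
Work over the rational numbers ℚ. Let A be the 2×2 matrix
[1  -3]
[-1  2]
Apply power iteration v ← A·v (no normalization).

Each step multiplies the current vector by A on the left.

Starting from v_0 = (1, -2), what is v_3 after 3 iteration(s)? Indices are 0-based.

v_3 = (73, -56)

v_0 = (1, -2).
v_1 = A·v_0 = (7, -5).
v_2 = A·v_1 = (22, -17).
v_3 = A·v_2 = (73, -56).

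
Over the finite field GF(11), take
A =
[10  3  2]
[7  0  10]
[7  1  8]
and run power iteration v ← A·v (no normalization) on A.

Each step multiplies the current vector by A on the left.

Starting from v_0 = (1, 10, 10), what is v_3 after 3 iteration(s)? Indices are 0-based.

v_0 = (1, 10, 10).
v_1 = A·v_0 = (5, 8, 9).
v_2 = A·v_1 = (4, 4, 5).
v_3 = A·v_2 = (7, 1, 6).

v_3 = (7, 1, 6)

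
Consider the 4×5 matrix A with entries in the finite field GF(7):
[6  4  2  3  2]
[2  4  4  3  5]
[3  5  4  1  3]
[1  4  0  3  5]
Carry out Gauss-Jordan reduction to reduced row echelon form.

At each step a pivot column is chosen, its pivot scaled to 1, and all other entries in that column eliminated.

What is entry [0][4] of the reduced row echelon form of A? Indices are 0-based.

[1] R0 /= 6  ⇒  (1, 3, 5, 4, 5)
     R1 -= 2·R0  ⇒  (0, 5, 1, 2, 2)
     R2 -= 3·R0  ⇒  (0, 3, 3, 3, 2)
     R3 -= 1·R0  ⇒  (0, 1, 2, 6, 0)
[2] R1 /= 5  ⇒  (0, 1, 3, 6, 6)
     R0 -= 3·R1  ⇒  (1, 0, 3, 0, 1)
     R2 -= 3·R1  ⇒  (0, 0, 1, 6, 5)
     R3 -= 1·R1  ⇒  (0, 0, 6, 0, 1)
[3] R2 /= 1  ⇒  (0, 0, 1, 6, 5)
     R0 -= 3·R2  ⇒  (1, 0, 0, 3, 0)
     R1 -= 3·R2  ⇒  (0, 1, 0, 2, 5)
     R3 -= 6·R2  ⇒  (0, 0, 0, 6, 6)
[4] R3 /= 6  ⇒  (0, 0, 0, 1, 1)
     R0 -= 3·R3  ⇒  (1, 0, 0, 0, 4)
     R1 -= 2·R3  ⇒  (0, 1, 0, 0, 3)
     R2 -= 6·R3  ⇒  (0, 0, 1, 0, 6)

M[0][4] = 4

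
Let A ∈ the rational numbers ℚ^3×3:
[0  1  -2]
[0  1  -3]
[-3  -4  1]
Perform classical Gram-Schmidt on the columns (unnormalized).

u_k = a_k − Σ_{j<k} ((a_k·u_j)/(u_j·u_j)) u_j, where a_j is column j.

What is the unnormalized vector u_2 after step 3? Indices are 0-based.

Step 1: u_0 = a_0 = (0, 0, -3).
Step 2: u_1 = a_1 − (4/3)·u_0 = (1, 1, 0).
Step 3: u_2 = a_2 − (-1/3)·u_0 − (-5/2)·u_1 = (1/2, -1/2, 0).

u_2 = (1/2, -1/2, 0)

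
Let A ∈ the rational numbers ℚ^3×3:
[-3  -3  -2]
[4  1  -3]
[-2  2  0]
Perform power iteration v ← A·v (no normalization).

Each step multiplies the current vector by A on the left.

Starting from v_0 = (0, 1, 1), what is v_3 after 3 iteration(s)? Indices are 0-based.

v_3 = (21, 22, -90)

v_0 = (0, 1, 1).
v_1 = A·v_0 = (-5, -2, 2).
v_2 = A·v_1 = (17, -28, 6).
v_3 = A·v_2 = (21, 22, -90).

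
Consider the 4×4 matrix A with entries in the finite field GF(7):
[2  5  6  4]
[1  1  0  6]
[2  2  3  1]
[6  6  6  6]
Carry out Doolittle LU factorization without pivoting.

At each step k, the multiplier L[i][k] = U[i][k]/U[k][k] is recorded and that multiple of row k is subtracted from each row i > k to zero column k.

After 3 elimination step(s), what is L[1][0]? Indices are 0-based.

Step 1: pivot at (0,0) is 2.
  row1 ← row1 − (4)·row0  ⇒  L[1][0]=4, U row1=(0, 2, 4, 4)
  row2 ← row2 − (1)·row0  ⇒  L[2][0]=1, U row2=(0, 4, 4, 4)
  row3 ← row3 − (3)·row0  ⇒  L[3][0]=3, U row3=(0, 5, 2, 1)
Step 2: pivot at (1,1) is 2.
  row2 ← row2 − (2)·row1  ⇒  L[2][1]=2, U row2=(0, 0, 3, 3)
  row3 ← row3 − (6)·row1  ⇒  L[3][1]=6, U row3=(0, 0, 6, 5)
Step 3: pivot at (2,2) is 3.
  row3 ← row3 − (2)·row2  ⇒  L[3][2]=2, U row3=(0, 0, 0, 6)

L[1][0] = 4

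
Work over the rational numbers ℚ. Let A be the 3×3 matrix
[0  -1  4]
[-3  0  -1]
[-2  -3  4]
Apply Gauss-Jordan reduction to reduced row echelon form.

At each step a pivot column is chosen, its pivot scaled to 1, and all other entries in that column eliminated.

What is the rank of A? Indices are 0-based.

[1] R0 <-> R1
[1] R0 /= -3  ⇒  (1, 0, 1/3)
     R2 -= -2·R0  ⇒  (0, -3, 14/3)
[2] R1 /= -1  ⇒  (0, 1, -4)
     R2 -= -3·R1  ⇒  (0, 0, -22/3)
[3] R2 /= -22/3  ⇒  (0, 0, 1)
     R0 -= 1/3·R2  ⇒  (1, 0, 0)
     R1 -= -4·R2  ⇒  (0, 1, 0)

rank = 3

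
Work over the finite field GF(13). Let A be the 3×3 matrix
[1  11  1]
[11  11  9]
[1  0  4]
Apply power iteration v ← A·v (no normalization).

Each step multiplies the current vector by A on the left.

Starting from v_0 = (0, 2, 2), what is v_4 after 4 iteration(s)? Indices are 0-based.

v_0 = (0, 2, 2).
v_1 = A·v_0 = (11, 1, 8).
v_2 = A·v_1 = (4, 9, 4).
v_3 = A·v_2 = (3, 10, 7).
v_4 = A·v_3 = (3, 11, 5).

v_4 = (3, 11, 5)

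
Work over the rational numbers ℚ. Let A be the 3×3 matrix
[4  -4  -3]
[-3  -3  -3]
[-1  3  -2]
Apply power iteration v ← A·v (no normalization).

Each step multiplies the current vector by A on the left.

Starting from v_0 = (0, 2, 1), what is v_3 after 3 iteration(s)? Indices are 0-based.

v_3 = (-200, -12, 212)

v_0 = (0, 2, 1).
v_1 = A·v_0 = (-11, -9, 4).
v_2 = A·v_1 = (-20, 48, -24).
v_3 = A·v_2 = (-200, -12, 212).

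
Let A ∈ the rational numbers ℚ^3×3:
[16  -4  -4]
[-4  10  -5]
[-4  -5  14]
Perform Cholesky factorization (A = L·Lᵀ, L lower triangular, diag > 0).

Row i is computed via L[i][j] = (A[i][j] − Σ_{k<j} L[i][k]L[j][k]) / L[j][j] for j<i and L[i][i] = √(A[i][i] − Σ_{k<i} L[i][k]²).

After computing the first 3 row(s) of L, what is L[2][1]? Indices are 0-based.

L[2][1] = -2

Step 1: L[0][0] = √(16) = 4.
  L[1][0] = (-4) / L[0][0] = -1.
Step 2: L[1][1] = √(9) = 3.
  L[2][0] = (-4) / L[0][0] = -1.
  L[2][1] = (-6) / L[1][1] = -2.
Step 3: L[2][2] = √(9) = 3.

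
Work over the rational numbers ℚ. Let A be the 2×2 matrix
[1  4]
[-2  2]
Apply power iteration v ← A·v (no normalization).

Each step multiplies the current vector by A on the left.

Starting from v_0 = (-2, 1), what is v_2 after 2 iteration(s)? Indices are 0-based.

v_2 = (26, 8)

v_0 = (-2, 1).
v_1 = A·v_0 = (2, 6).
v_2 = A·v_1 = (26, 8).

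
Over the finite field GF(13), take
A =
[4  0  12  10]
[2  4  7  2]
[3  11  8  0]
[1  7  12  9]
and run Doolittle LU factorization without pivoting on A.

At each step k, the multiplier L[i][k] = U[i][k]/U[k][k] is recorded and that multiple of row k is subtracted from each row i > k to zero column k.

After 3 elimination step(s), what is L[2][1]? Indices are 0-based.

Step 1: pivot at (0,0) is 4.
  row1 ← row1 − (7)·row0  ⇒  L[1][0]=7, U row1=(0, 4, 1, 10)
  row2 ← row2 − (4)·row0  ⇒  L[2][0]=4, U row2=(0, 11, 12, 12)
  row3 ← row3 − (10)·row0  ⇒  L[3][0]=10, U row3=(0, 7, 9, 0)
Step 2: pivot at (1,1) is 4.
  row2 ← row2 − (6)·row1  ⇒  L[2][1]=6, U row2=(0, 0, 6, 4)
  row3 ← row3 − (5)·row1  ⇒  L[3][1]=5, U row3=(0, 0, 4, 2)
Step 3: pivot at (2,2) is 6.
  row3 ← row3 − (5)·row2  ⇒  L[3][2]=5, U row3=(0, 0, 0, 8)

L[2][1] = 6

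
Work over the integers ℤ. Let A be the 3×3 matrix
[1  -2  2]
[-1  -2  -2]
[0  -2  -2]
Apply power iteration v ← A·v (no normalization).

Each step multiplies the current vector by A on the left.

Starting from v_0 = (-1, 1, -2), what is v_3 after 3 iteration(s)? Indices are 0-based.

v_3 = (-23, 35, 26)

v_0 = (-1, 1, -2).
v_1 = A·v_0 = (-7, 3, 2).
v_2 = A·v_1 = (-9, -3, -10).
v_3 = A·v_2 = (-23, 35, 26).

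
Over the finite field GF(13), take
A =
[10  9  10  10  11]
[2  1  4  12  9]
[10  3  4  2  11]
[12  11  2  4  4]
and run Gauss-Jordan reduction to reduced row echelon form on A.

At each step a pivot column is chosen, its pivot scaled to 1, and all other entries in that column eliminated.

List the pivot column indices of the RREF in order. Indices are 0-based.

[1] R0 /= 10  ⇒  (1, 10, 1, 1, 5)
     R1 -= 2·R0  ⇒  (0, 7, 2, 10, 12)
     R2 -= 10·R0  ⇒  (0, 7, 7, 5, 0)
     R3 -= 12·R0  ⇒  (0, 8, 3, 5, 9)
[2] R1 /= 7  ⇒  (0, 1, 4, 7, 11)
     R0 -= 10·R1  ⇒  (1, 0, 0, 9, 12)
     R2 -= 7·R1  ⇒  (0, 0, 5, 8, 1)
     R3 -= 8·R1  ⇒  (0, 0, 10, 1, 12)
[3] R2 /= 5  ⇒  (0, 0, 1, 12, 8)
     R1 -= 4·R2  ⇒  (0, 1, 0, 11, 5)
     R3 -= 10·R2  ⇒  (0, 0, 0, 11, 10)
[4] R3 /= 11  ⇒  (0, 0, 0, 1, 8)
     R0 -= 9·R3  ⇒  (1, 0, 0, 0, 5)
     R1 -= 11·R3  ⇒  (0, 1, 0, 0, 8)
     R2 -= 12·R3  ⇒  (0, 0, 1, 0, 3)

pivot columns: 0, 1, 2, 3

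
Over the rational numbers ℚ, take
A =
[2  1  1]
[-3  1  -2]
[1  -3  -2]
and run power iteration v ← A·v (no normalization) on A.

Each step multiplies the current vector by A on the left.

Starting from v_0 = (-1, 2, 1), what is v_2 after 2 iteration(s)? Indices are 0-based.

v_2 = (-4, 18, 10)

v_0 = (-1, 2, 1).
v_1 = A·v_0 = (1, 3, -9).
v_2 = A·v_1 = (-4, 18, 10).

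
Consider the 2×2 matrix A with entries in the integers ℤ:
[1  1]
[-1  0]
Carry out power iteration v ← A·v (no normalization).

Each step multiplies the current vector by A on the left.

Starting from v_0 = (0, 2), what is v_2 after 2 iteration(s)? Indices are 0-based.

v_2 = (2, -2)

v_0 = (0, 2).
v_1 = A·v_0 = (2, 0).
v_2 = A·v_1 = (2, -2).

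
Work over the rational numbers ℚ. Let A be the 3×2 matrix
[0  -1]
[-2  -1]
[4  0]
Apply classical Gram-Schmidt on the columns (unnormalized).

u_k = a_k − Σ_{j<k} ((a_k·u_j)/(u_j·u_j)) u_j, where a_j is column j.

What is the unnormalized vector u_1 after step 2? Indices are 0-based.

Step 1: u_0 = a_0 = (0, -2, 4).
Step 2: u_1 = a_1 − (1/10)·u_0 = (-1, -4/5, -2/5).

u_1 = (-1, -4/5, -2/5)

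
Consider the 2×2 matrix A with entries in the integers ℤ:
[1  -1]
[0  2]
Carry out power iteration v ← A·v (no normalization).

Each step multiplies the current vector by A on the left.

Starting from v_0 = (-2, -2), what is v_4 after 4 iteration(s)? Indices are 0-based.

v_0 = (-2, -2).
v_1 = A·v_0 = (0, -4).
v_2 = A·v_1 = (4, -8).
v_3 = A·v_2 = (12, -16).
v_4 = A·v_3 = (28, -32).

v_4 = (28, -32)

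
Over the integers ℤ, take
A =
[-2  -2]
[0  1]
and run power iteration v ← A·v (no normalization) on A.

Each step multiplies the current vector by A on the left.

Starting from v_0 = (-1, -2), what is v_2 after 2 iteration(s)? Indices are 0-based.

v_0 = (-1, -2).
v_1 = A·v_0 = (6, -2).
v_2 = A·v_1 = (-8, -2).

v_2 = (-8, -2)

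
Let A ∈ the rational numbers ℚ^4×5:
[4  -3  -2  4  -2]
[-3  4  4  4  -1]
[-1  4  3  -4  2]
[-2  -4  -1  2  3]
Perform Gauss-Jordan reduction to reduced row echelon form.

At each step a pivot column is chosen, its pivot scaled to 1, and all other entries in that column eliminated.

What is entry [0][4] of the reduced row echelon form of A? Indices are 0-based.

pivot(0,0)=4: scale R0 → (1, -3/4, -1/2, 1, -1/2)
  clear (1,0): R1 −= (-3)R0 → (0, 7/4, 5/2, 7, -5/2)
  clear (2,0): R2 −= (-1)R0 → (0, 13/4, 5/2, -3, 3/2)
  clear (3,0): R3 −= (-2)R0 → (0, -11/2, -2, 4, 2)
pivot(1,1)=7/4: scale R1 → (0, 1, 10/7, 4, -10/7)
  clear (0,1): R0 −= (-3/4)R1 → (1, 0, 4/7, 4, -11/7)
  clear (2,1): R2 −= (13/4)R1 → (0, 0, -15/7, -16, 43/7)
  clear (3,1): R3 −= (-11/2)R1 → (0, 0, 41/7, 26, -41/7)
pivot(2,2)=-15/7: scale R2 → (0, 0, 1, 112/15, -43/15)
  clear (0,2): R0 −= (4/7)R2 → (1, 0, 0, -4/15, 1/15)
  clear (1,2): R1 −= (10/7)R2 → (0, 1, 0, -20/3, 8/3)
  clear (3,2): R3 −= (41/7)R2 → (0, 0, 0, -266/15, 164/15)
pivot(3,3)=-266/15: scale R3 → (0, 0, 0, 1, -82/133)
  clear (0,3): R0 −= (-4/15)R3 → (1, 0, 0, 0, -13/133)
  clear (1,3): R1 −= (-20/3)R3 → (0, 1, 0, 0, -192/133)
  clear (2,3): R2 −= (112/15)R3 → (0, 0, 1, 0, 33/19)

M[0][4] = -13/133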